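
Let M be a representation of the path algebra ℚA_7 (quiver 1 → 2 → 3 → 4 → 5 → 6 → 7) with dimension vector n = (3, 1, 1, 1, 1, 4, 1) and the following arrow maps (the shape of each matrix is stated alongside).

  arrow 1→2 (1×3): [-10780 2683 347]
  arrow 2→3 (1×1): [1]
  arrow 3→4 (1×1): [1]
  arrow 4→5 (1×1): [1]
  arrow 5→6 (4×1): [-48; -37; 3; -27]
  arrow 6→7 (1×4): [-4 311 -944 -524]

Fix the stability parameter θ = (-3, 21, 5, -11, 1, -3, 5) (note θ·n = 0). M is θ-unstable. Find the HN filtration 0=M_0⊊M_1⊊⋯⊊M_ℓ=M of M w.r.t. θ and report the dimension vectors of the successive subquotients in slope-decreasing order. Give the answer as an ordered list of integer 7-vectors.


Interval decomposition of M: I[1,1]^2, I[1,7], I[6,6]^3.
HN type (ℓ=3): μ^(1)=5; μ^(2)=13/5; μ^(3)=-3

((0, 0, 0, 0, 0, 0, 1); (0, 1, 1, 1, 1, 1, 0); (3, 0, 0, 0, 0, 3, 0))


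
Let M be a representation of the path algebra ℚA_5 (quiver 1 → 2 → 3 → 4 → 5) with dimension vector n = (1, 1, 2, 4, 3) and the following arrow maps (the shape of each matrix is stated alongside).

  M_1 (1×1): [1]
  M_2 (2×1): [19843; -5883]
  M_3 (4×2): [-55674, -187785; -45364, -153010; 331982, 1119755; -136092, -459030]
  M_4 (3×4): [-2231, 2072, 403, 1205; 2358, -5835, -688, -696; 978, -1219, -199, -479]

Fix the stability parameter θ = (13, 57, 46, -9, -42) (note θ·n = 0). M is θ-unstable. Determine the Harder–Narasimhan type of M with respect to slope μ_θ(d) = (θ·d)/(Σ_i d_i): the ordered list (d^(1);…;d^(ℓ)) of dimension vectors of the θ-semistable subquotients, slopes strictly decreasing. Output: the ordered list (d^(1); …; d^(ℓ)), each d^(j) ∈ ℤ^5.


Interval decomposition of M: I[1,5], I[3,3], I[4,4], I[4,5]^2.
HN type (ℓ=4): μ^(1)=46; μ^(2)=13; μ^(3)=-9; μ^(4)=-51/2

((0, 0, 1, 0, 0); (1, 1, 1, 1, 1); (0, 0, 0, 1, 0); (0, 0, 0, 2, 2))


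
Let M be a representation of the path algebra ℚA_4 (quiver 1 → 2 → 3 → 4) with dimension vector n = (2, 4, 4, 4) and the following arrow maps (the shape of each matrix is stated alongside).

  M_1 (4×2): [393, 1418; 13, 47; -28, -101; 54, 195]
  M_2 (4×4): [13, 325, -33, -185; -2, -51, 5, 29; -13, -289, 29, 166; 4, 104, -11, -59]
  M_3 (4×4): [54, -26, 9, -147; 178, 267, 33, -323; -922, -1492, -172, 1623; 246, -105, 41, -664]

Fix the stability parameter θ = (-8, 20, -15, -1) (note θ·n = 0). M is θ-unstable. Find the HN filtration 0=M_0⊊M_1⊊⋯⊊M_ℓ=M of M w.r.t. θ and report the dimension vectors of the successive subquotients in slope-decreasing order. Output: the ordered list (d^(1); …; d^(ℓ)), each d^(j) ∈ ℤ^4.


Via rank(M_{q-1}∘⋯∘M_p): M ≅ I[1,4]^2, I[2,4]^2.
μ_θ-semistable layers: μ^(1)=4/3; μ^(2)=-8

((0, 4, 4, 4); (2, 0, 0, 0))


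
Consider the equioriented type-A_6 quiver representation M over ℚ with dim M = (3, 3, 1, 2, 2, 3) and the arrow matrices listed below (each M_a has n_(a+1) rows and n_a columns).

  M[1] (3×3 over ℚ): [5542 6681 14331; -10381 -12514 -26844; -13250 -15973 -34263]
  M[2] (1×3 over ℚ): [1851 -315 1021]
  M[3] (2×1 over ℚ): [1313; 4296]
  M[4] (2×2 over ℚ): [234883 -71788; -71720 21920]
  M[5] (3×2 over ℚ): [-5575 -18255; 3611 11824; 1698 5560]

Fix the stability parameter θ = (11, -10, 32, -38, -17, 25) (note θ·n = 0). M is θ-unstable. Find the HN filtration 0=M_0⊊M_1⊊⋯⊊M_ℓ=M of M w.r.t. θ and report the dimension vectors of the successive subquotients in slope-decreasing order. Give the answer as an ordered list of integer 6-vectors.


Via rank(M_{q-1}∘⋯∘M_p): M ≅ I[1,1], I[1,2], I[1,6], I[2,2], I[4,4], I[5,6], I[6,6].
μ_θ-semistable layers: μ^(1)=25; μ^(2)=11; μ^(3)=1/2; μ^(4)=-22/5; μ^(5)=-10; μ^(6)=-17; μ^(7)=-38

((0, 0, 0, 0, 0, 3); (1, 0, 0, 0, 0, 0); (1, 1, 0, 0, 0, 0); (1, 1, 1, 1, 1, 0); (0, 1, 0, 0, 0, 0); (0, 0, 0, 0, 1, 0); (0, 0, 0, 1, 0, 0))


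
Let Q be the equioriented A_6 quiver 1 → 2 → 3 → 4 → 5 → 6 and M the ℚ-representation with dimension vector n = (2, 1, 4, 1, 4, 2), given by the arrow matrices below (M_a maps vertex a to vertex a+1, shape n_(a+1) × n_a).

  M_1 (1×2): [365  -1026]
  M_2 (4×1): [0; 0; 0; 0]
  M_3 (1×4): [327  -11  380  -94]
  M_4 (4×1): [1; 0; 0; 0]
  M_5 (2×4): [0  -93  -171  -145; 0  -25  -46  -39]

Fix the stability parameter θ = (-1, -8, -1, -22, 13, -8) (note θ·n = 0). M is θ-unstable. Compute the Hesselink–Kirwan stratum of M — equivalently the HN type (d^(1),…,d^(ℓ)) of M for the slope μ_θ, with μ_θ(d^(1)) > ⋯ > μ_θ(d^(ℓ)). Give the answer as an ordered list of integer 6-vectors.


Interval decomposition of M: I[1,1], I[1,2], I[3,3]^3, I[3,5], I[5,5], I[5,6]^2.
HN type (ℓ=5): μ^(1)=13; μ^(2)=5/2; μ^(3)=-1; μ^(4)=-9/2; μ^(5)=-23/2

((0, 0, 0, 0, 2, 0); (0, 0, 0, 0, 2, 2); (1, 0, 3, 0, 0, 0); (1, 1, 0, 0, 0, 0); (0, 0, 1, 1, 0, 0))


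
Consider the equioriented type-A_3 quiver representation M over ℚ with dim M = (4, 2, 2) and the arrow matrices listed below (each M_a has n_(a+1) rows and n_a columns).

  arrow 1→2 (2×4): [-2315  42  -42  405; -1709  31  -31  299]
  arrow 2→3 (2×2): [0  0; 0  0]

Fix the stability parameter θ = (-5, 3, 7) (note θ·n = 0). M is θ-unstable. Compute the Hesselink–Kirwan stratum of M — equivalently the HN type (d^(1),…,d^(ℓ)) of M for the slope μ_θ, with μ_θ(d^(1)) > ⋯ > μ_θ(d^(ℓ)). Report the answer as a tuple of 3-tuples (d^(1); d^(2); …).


Interval decomposition of M: I[1,1]^2, I[1,2]^2, I[3,3]^2.
HN type (ℓ=3): μ^(1)=7; μ^(2)=3; μ^(3)=-5

((0, 0, 2); (0, 2, 0); (4, 0, 0))


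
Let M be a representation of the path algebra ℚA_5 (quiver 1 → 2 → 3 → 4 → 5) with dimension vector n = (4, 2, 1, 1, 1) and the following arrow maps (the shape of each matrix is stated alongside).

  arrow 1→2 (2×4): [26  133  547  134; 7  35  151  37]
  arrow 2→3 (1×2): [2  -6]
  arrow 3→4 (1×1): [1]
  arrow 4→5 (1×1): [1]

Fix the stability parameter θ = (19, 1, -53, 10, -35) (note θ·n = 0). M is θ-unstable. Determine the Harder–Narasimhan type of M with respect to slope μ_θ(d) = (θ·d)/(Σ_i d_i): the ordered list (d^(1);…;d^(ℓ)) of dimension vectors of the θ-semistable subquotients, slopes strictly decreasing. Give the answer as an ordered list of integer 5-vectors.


Interval decomposition of M: I[1,1]^2, I[1,2], I[1,5].
HN type (ℓ=3): μ^(1)=19; μ^(2)=10; μ^(3)=-58/5

((2, 0, 0, 0, 0); (1, 1, 0, 0, 0); (1, 1, 1, 1, 1))


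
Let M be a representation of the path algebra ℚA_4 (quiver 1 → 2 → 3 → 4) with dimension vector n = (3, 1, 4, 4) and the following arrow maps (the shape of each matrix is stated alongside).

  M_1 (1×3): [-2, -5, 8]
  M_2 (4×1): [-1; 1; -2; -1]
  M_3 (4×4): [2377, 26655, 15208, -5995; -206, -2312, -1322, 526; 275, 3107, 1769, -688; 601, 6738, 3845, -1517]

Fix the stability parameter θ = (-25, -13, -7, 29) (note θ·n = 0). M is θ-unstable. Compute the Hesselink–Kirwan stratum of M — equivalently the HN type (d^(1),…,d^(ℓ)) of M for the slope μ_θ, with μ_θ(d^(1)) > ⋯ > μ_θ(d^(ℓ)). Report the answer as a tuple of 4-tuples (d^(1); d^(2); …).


Interval decomposition of M: I[1,1]^2, I[1,4], I[3,3], I[3,4]^2, I[4,4].
HN type (ℓ=4): μ^(1)=29; μ^(2)=-7; μ^(3)=-13; μ^(4)=-25

((0, 0, 0, 4); (0, 0, 4, 0); (0, 1, 0, 0); (3, 0, 0, 0))


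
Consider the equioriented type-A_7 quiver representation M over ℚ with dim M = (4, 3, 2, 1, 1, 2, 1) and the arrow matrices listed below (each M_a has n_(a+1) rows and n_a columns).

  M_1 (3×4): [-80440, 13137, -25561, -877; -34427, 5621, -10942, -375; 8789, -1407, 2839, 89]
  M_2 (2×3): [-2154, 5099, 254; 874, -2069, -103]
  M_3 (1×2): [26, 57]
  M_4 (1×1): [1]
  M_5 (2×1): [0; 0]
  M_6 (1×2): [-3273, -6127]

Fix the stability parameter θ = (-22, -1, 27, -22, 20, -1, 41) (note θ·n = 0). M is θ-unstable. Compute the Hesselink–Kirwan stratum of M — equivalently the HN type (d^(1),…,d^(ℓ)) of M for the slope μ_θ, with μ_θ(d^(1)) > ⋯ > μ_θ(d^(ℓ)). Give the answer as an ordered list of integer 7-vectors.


Interval decomposition of M: I[1,1], I[1,2], I[1,3], I[1,5], I[6,6], I[6,7].
HN type (ℓ=6): μ^(1)=41; μ^(2)=27; μ^(3)=20; μ^(4)=5/2; μ^(5)=-1; μ^(6)=-22

((0, 0, 0, 0, 0, 0, 1); (0, 0, 1, 0, 0, 0, 0); (0, 0, 0, 0, 1, 0, 0); (0, 0, 1, 1, 0, 0, 0); (0, 3, 0, 0, 0, 2, 0); (4, 0, 0, 0, 0, 0, 0))


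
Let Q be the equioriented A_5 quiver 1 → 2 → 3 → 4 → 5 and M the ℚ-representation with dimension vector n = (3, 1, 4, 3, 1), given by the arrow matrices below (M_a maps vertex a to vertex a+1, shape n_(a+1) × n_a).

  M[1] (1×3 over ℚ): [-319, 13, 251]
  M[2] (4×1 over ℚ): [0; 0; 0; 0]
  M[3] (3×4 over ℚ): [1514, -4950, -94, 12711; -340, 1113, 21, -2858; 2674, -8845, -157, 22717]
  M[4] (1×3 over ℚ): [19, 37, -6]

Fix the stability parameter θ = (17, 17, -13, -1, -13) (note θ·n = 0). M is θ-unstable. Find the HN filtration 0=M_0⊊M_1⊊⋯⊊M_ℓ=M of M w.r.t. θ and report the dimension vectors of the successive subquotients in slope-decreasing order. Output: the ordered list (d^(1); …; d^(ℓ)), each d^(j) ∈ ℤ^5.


Via rank(M_{q-1}∘⋯∘M_p): M ≅ I[1,1]^2, I[1,2], I[3,3], I[3,4]^2, I[3,5].
μ_θ-semistable layers: μ^(1)=17; μ^(2)=-1; μ^(3)=-7; μ^(4)=-13

((3, 1, 0, 0, 0); (0, 0, 0, 2, 0); (0, 0, 0, 1, 1); (0, 0, 4, 0, 0))


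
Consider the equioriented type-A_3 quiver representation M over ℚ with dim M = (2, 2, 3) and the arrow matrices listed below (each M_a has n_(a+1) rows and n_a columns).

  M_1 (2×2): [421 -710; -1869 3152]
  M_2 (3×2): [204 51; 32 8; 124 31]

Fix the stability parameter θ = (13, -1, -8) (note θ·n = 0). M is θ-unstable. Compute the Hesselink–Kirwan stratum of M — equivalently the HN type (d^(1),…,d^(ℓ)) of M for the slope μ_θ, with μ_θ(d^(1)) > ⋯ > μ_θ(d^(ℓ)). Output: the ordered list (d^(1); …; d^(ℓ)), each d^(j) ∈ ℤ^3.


Interval decomposition of M: I[1,2], I[1,3], I[3,3]^2.
HN type (ℓ=3): μ^(1)=6; μ^(2)=4/3; μ^(3)=-8

((1, 1, 0); (1, 1, 1); (0, 0, 2))


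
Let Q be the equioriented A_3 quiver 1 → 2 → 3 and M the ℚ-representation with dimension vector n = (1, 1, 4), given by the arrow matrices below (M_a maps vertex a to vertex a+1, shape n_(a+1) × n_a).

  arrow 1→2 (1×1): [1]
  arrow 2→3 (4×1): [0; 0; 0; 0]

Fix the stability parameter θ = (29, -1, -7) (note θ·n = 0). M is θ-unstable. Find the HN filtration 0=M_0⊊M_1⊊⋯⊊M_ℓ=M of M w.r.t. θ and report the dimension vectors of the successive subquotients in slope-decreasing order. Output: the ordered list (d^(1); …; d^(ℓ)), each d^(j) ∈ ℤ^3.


Interval decomposition of M: I[1,2], I[3,3]^4.
HN type (ℓ=2): μ^(1)=14; μ^(2)=-7

((1, 1, 0); (0, 0, 4))


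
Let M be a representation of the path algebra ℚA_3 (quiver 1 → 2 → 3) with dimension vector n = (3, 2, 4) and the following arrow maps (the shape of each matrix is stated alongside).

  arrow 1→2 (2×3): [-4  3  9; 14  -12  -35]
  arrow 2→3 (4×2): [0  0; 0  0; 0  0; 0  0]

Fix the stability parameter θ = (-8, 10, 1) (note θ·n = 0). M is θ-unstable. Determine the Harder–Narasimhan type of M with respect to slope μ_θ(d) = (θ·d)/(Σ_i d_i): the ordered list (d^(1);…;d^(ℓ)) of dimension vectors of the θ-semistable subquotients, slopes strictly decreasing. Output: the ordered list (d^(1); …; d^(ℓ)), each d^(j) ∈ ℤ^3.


Interval decomposition of M: I[1,1], I[1,2]^2, I[3,3]^4.
HN type (ℓ=3): μ^(1)=10; μ^(2)=1; μ^(3)=-8

((0, 2, 0); (0, 0, 4); (3, 0, 0))


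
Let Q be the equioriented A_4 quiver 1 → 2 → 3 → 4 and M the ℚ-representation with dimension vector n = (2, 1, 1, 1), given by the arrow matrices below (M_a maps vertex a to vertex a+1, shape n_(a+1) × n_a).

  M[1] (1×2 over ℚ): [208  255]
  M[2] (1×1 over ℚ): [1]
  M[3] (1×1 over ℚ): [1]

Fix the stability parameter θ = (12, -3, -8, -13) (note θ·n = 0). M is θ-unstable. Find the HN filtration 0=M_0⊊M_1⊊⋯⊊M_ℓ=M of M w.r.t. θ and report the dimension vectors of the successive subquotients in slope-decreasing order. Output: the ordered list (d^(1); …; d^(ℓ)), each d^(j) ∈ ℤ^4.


Interval decomposition of M: I[1,1], I[1,4].
HN type (ℓ=2): μ^(1)=12; μ^(2)=-3

((1, 0, 0, 0); (1, 1, 1, 1))


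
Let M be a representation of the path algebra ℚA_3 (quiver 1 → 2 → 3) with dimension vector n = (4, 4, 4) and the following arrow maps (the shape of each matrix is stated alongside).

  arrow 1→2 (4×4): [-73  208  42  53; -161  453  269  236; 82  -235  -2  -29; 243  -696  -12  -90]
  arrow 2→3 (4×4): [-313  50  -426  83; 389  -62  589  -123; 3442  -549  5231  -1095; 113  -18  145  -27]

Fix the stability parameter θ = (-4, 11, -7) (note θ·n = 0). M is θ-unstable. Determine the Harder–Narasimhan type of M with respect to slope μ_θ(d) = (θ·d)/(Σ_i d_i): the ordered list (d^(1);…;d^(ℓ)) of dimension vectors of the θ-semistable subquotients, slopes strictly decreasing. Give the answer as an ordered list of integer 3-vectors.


Barcode: M ≅ I[1,2], I[1,3]^3, I[3,3]. HN layers by μ_θ (4 steps, strictly decreasing):
  μ^(1)=11; μ^(2)=2; μ^(3)=-4; μ^(4)=-7

((0, 1, 0); (0, 3, 3); (4, 0, 0); (0, 0, 1))


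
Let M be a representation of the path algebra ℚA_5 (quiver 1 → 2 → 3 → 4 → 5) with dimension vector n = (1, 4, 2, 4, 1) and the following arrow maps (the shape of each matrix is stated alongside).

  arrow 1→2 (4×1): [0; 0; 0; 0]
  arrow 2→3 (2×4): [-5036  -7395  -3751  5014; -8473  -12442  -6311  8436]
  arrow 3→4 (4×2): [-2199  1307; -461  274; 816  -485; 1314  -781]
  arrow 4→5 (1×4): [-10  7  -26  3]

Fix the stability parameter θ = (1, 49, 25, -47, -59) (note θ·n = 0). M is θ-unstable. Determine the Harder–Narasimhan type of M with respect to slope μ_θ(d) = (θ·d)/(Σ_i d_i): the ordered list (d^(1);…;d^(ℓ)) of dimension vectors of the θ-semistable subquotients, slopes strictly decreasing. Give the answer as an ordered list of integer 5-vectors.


Barcode: M ≅ I[1,1], I[2,2]^2, I[2,4], I[2,5], I[4,4]^2. HN layers by μ_θ (5 steps, strictly decreasing):
  μ^(1)=49; μ^(2)=9; μ^(3)=1; μ^(4)=-8; μ^(5)=-47

((0, 2, 0, 0, 0); (0, 1, 1, 1, 0); (1, 0, 0, 0, 0); (0, 1, 1, 1, 1); (0, 0, 0, 2, 0))


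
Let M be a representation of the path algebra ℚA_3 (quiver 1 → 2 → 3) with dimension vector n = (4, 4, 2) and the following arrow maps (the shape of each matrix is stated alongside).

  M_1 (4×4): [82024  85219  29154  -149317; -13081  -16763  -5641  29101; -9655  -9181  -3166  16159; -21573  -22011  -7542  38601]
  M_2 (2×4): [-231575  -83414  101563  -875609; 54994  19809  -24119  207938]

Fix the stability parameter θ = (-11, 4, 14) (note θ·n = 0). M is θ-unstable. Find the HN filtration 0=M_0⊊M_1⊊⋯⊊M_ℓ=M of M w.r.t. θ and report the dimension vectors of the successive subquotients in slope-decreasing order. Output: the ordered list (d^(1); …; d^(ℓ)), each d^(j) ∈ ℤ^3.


Barcode: M ≅ I[1,1], I[1,2], I[1,3]^2, I[2,2]. HN layers by μ_θ (3 steps, strictly decreasing):
  μ^(1)=14; μ^(2)=4; μ^(3)=-11

((0, 0, 2); (0, 4, 0); (4, 0, 0))


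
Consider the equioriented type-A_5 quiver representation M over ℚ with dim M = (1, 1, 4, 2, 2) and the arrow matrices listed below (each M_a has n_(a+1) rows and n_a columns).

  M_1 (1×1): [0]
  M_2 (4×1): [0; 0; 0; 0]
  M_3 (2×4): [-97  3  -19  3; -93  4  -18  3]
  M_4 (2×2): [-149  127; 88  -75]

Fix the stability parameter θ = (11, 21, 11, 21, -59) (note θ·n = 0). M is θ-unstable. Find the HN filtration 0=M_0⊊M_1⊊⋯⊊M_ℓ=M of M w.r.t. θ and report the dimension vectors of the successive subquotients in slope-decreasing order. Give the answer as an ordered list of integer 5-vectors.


Interval decomposition of M: I[1,1], I[2,2], I[3,3]^2, I[3,5]^2.
HN type (ℓ=3): μ^(1)=21; μ^(2)=11; μ^(3)=-9

((0, 1, 0, 0, 0); (1, 0, 2, 0, 0); (0, 0, 2, 2, 2))


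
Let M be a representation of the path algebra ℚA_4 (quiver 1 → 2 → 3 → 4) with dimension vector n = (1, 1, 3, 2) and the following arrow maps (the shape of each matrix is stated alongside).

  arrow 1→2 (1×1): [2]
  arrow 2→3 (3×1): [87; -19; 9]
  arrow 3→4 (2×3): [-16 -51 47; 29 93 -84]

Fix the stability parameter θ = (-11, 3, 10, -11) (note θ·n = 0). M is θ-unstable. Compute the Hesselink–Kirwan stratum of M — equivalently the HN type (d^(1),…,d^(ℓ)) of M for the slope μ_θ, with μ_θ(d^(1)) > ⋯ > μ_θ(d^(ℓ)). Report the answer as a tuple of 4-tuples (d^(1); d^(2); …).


Interval decomposition of M: I[1,3], I[3,4]^2.
HN type (ℓ=4): μ^(1)=10; μ^(2)=3; μ^(3)=-1/2; μ^(4)=-11

((0, 0, 1, 0); (0, 1, 0, 0); (0, 0, 2, 2); (1, 0, 0, 0))


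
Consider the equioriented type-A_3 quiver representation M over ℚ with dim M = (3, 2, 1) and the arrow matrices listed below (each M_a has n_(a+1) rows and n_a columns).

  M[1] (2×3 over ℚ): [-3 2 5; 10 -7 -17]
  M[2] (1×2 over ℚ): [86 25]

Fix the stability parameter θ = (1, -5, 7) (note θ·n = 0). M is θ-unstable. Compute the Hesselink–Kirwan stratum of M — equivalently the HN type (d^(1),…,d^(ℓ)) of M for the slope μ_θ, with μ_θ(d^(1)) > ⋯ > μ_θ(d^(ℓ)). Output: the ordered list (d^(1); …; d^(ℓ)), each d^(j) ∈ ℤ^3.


Via rank(M_{q-1}∘⋯∘M_p): M ≅ I[1,1], I[1,2], I[1,3].
μ_θ-semistable layers: μ^(1)=7; μ^(2)=1; μ^(3)=-2

((0, 0, 1); (1, 0, 0); (2, 2, 0))


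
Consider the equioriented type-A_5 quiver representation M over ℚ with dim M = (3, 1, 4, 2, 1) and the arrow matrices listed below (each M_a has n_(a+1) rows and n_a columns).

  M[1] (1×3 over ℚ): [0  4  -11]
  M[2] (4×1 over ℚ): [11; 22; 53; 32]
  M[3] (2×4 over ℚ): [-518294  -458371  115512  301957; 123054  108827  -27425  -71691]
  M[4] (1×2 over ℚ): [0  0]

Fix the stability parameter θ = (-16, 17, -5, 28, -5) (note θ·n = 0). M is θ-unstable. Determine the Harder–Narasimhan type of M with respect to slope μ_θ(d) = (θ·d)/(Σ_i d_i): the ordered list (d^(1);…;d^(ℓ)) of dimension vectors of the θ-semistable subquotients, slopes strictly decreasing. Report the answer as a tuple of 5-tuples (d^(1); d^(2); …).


Barcode: M ≅ I[1,1]^2, I[1,4], I[3,3]^2, I[3,4], I[5,5]. HN layers by μ_θ (4 steps, strictly decreasing):
  μ^(1)=28; μ^(2)=6; μ^(3)=-5; μ^(4)=-16

((0, 0, 0, 2, 0); (0, 1, 1, 0, 0); (0, 0, 3, 0, 1); (3, 0, 0, 0, 0))


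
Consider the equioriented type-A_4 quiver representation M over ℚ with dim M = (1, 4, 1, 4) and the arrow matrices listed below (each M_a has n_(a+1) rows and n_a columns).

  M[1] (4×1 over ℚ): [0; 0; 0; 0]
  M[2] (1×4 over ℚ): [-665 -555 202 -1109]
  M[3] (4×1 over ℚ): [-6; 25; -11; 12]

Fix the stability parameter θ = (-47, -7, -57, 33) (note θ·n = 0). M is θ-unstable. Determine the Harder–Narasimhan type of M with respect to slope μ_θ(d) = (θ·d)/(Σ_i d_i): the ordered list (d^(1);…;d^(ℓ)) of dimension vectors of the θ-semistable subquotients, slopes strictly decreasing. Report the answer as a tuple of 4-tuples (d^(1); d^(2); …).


Via rank(M_{q-1}∘⋯∘M_p): M ≅ I[1,1], I[2,2]^3, I[2,4], I[4,4]^3.
μ_θ-semistable layers: μ^(1)=33; μ^(2)=-7; μ^(3)=-32; μ^(4)=-47

((0, 0, 0, 4); (0, 3, 0, 0); (0, 1, 1, 0); (1, 0, 0, 0))


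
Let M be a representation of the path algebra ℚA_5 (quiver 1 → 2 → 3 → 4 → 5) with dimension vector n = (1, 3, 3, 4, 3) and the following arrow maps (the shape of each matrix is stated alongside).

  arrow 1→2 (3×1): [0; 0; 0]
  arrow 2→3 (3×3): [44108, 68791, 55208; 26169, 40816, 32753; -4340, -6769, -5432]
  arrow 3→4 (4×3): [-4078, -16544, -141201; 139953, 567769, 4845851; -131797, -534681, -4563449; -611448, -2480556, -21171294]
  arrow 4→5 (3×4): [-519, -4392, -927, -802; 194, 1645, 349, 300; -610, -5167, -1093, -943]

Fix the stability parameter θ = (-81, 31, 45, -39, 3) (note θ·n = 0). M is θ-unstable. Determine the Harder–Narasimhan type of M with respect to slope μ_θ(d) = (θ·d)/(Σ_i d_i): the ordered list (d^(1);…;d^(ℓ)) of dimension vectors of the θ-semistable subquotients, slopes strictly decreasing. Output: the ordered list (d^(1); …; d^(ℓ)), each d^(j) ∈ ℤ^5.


Barcode: M ≅ I[1,1], I[2,2], I[2,4], I[2,5], I[3,3], I[4,5]^2. HN layers by μ_θ (7 steps, strictly decreasing):
  μ^(1)=45; μ^(2)=31; μ^(3)=37/3; μ^(4)=10; μ^(5)=3; μ^(6)=-39; μ^(7)=-81

((0, 0, 1, 0, 0); (0, 1, 0, 0, 0); (0, 1, 1, 1, 0); (0, 1, 1, 1, 1); (0, 0, 0, 0, 2); (0, 0, 0, 2, 0); (1, 0, 0, 0, 0))


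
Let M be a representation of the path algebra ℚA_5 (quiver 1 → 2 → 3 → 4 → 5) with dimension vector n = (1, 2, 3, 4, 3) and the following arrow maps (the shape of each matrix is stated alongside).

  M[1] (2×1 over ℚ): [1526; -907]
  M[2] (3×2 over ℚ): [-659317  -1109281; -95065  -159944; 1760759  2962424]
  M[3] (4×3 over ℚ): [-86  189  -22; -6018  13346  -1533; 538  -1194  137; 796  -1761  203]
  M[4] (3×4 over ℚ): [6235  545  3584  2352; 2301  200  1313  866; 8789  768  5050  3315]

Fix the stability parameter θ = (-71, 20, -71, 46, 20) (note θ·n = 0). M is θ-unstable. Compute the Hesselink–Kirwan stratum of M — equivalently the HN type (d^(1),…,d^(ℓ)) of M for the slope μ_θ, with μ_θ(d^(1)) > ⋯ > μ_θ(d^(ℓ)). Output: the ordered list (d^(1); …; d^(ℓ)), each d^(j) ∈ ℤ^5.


Interval decomposition of M: I[1,3], I[2,5], I[3,5], I[4,4], I[4,5].
HN type (ℓ=4): μ^(1)=46; μ^(2)=33; μ^(3)=-51/2; μ^(4)=-71

((0, 0, 0, 1, 0); (0, 0, 0, 3, 3); (0, 2, 2, 0, 0); (1, 0, 1, 0, 0))


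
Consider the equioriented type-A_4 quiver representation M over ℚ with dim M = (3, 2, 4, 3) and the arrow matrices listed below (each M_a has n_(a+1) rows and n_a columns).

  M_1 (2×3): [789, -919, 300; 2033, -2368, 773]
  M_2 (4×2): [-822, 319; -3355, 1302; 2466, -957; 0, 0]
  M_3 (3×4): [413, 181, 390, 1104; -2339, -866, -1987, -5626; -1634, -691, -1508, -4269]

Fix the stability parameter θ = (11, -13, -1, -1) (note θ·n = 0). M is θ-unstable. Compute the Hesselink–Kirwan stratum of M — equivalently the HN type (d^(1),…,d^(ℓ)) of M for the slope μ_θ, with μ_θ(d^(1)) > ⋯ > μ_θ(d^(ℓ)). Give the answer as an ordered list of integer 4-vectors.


Via rank(M_{q-1}∘⋯∘M_p): M ≅ I[1,1], I[1,4]^2, I[3,3], I[3,4].
μ_θ-semistable layers: μ^(1)=11; μ^(2)=-1

((1, 0, 0, 0); (2, 2, 4, 3))


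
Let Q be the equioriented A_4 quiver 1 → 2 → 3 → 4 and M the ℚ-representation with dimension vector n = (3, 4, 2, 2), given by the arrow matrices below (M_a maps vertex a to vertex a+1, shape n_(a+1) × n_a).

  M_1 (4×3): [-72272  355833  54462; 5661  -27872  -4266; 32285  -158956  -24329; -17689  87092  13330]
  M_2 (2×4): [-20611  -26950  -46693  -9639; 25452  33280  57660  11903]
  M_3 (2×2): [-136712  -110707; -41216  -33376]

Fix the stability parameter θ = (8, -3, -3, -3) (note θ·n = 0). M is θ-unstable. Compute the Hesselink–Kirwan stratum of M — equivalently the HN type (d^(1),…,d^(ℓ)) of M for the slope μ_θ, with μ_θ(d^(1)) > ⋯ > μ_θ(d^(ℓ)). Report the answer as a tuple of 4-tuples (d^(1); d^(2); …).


Interval decomposition of M: I[1,2], I[1,3], I[1,4], I[2,2], I[4,4].
HN type (ℓ=4): μ^(1)=5/2; μ^(2)=2/3; μ^(3)=-1/4; μ^(4)=-3

((1, 1, 0, 0); (1, 1, 1, 0); (1, 1, 1, 1); (0, 1, 0, 1))


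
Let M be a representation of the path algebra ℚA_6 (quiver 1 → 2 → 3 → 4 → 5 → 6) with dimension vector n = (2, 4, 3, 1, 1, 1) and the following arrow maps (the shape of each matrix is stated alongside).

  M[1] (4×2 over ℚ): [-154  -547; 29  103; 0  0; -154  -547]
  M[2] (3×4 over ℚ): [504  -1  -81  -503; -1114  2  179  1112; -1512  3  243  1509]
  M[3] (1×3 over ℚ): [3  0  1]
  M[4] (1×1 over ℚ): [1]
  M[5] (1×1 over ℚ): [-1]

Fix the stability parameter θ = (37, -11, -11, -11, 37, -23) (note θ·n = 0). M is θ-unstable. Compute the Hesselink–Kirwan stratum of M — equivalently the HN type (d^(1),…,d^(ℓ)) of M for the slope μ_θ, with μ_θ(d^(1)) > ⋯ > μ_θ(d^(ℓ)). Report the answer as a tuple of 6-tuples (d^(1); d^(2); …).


Interval decomposition of M: I[1,2], I[1,3], I[2,2], I[2,3], I[3,6].
HN type (ℓ=4): μ^(1)=13; μ^(2)=7; μ^(3)=5; μ^(4)=-11

((1, 1, 0, 0, 0, 0); (0, 0, 0, 0, 1, 1); (1, 1, 1, 0, 0, 0); (0, 2, 2, 1, 0, 0))


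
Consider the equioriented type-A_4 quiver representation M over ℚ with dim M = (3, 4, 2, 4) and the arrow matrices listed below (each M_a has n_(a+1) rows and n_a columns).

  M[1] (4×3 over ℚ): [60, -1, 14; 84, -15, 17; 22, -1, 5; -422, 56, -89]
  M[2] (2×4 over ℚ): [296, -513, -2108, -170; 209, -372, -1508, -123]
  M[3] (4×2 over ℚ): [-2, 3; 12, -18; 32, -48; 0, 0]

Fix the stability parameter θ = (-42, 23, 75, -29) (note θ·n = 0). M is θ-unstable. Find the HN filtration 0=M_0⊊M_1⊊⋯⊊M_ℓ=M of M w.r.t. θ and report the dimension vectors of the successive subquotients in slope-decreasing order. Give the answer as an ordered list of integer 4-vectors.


Interval decomposition of M: I[1,2], I[1,3], I[1,4], I[2,2], I[4,4]^3.
HN type (ℓ=4): μ^(1)=75; μ^(2)=23; μ^(3)=-29; μ^(4)=-42

((0, 0, 1, 0); (0, 4, 1, 1); (0, 0, 0, 3); (3, 0, 0, 0))


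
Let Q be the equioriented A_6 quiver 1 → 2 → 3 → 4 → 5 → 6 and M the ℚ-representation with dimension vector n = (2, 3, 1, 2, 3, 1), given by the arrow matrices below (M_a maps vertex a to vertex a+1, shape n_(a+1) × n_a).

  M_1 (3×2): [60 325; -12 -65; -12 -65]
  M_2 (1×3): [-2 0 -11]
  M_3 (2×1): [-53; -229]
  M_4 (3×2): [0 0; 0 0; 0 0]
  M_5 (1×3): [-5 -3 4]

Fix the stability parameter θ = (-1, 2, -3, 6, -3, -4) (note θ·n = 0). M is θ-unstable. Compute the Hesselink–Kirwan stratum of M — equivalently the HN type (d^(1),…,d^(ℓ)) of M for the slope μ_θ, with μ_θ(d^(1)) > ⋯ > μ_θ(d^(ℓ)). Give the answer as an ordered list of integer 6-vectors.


Barcode: M ≅ I[1,1], I[1,4], I[2,2]^2, I[4,4], I[5,5]^2, I[5,6]. HN layers by μ_θ (6 steps, strictly decreasing):
  μ^(1)=6; μ^(2)=2; μ^(3)=-1/2; μ^(4)=-1; μ^(5)=-3; μ^(6)=-7/2

((0, 0, 0, 2, 0, 0); (0, 2, 0, 0, 0, 0); (0, 1, 1, 0, 0, 0); (2, 0, 0, 0, 0, 0); (0, 0, 0, 0, 2, 0); (0, 0, 0, 0, 1, 1))


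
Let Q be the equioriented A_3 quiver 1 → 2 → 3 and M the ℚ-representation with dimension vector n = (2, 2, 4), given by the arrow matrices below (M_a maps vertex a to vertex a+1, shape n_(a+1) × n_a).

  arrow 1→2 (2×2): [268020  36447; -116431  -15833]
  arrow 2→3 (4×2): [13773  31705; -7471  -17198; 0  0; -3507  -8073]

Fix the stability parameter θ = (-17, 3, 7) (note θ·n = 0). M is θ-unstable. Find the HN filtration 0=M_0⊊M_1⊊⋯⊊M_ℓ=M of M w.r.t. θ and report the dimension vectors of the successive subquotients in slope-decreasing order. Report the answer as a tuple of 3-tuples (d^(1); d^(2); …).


Barcode: M ≅ I[1,3]^2, I[3,3]^2. HN layers by μ_θ (3 steps, strictly decreasing):
  μ^(1)=7; μ^(2)=3; μ^(3)=-17

((0, 0, 4); (0, 2, 0); (2, 0, 0))


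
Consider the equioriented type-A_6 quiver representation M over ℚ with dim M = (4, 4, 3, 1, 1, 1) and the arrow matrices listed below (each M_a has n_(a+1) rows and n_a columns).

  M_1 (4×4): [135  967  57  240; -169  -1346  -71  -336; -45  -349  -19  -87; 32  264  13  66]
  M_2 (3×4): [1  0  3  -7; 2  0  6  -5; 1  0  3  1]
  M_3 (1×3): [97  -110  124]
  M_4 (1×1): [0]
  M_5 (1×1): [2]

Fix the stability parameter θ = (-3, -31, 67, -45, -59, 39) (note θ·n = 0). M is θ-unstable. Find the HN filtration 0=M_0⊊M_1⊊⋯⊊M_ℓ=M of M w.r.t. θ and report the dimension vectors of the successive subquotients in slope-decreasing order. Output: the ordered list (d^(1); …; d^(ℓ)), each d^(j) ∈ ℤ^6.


Via rank(M_{q-1}∘⋯∘M_p): M ≅ I[1,2]^2, I[1,3], I[1,4], I[3,3], I[5,6].
μ_θ-semistable layers: μ^(1)=67; μ^(2)=39; μ^(3)=11; μ^(4)=-17; μ^(5)=-59

((0, 0, 2, 0, 0, 0); (0, 0, 0, 0, 0, 1); (0, 0, 1, 1, 0, 0); (4, 4, 0, 0, 0, 0); (0, 0, 0, 0, 1, 0))


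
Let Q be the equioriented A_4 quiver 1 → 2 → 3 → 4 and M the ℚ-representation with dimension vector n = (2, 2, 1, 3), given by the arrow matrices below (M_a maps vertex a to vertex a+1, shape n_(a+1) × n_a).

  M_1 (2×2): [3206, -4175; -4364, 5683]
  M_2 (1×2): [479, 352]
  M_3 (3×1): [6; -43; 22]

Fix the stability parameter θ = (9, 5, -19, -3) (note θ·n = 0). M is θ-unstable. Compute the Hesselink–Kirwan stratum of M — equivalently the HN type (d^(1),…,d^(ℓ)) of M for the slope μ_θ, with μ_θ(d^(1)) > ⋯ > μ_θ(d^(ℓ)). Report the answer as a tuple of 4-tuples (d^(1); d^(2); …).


Interval decomposition of M: I[1,2], I[1,4], I[4,4]^2.
HN type (ℓ=3): μ^(1)=7; μ^(2)=-2; μ^(3)=-3

((1, 1, 0, 0); (1, 1, 1, 1); (0, 0, 0, 2))


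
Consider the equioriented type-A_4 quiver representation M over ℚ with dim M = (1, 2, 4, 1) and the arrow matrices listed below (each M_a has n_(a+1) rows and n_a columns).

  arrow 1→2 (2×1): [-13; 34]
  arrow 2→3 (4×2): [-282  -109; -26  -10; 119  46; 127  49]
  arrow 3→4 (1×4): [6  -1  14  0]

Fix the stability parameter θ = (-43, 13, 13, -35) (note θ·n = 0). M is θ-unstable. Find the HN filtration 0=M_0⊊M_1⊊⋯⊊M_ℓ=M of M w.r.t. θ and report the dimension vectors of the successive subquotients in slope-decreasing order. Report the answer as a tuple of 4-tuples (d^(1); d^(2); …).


Barcode: M ≅ I[1,3], I[2,3], I[3,3], I[3,4]. HN layers by μ_θ (3 steps, strictly decreasing):
  μ^(1)=13; μ^(2)=-11; μ^(3)=-43

((0, 2, 3, 0); (0, 0, 1, 1); (1, 0, 0, 0))


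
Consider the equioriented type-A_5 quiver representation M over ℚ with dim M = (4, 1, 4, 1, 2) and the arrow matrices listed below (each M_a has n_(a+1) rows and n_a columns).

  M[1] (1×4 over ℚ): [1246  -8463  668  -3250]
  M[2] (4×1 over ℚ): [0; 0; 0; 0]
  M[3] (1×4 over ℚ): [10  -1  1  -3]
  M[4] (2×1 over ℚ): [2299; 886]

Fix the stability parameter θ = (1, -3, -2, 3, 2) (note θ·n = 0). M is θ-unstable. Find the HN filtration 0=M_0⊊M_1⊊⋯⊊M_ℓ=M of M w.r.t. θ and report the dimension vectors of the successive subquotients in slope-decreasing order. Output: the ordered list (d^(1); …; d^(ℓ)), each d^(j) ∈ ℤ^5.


Barcode: M ≅ I[1,1]^3, I[1,2], I[3,3]^3, I[3,5], I[5,5]. HN layers by μ_θ (5 steps, strictly decreasing):
  μ^(1)=5/2; μ^(2)=2; μ^(3)=1; μ^(4)=-1; μ^(5)=-2

((0, 0, 0, 1, 1); (0, 0, 0, 0, 1); (3, 0, 0, 0, 0); (1, 1, 0, 0, 0); (0, 0, 4, 0, 0))


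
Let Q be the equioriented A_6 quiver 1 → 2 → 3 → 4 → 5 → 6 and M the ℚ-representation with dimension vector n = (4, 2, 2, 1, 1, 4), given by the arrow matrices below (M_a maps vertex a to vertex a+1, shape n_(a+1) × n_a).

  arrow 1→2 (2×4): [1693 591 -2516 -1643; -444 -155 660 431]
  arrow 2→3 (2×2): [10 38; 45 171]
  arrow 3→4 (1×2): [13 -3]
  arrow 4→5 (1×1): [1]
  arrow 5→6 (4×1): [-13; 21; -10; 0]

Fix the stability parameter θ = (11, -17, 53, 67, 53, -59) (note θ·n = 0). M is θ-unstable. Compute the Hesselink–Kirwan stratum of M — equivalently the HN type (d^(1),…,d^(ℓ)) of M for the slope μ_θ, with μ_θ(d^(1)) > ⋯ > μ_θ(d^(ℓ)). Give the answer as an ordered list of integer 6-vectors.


Via rank(M_{q-1}∘⋯∘M_p): M ≅ I[1,1]^2, I[1,2], I[1,6], I[3,3], I[6,6]^3.
μ_θ-semistable layers: μ^(1)=53; μ^(2)=57/2; μ^(3)=11; μ^(4)=-3; μ^(5)=-59

((0, 0, 1, 0, 0, 0); (0, 0, 1, 1, 1, 1); (2, 0, 0, 0, 0, 0); (2, 2, 0, 0, 0, 0); (0, 0, 0, 0, 0, 3))


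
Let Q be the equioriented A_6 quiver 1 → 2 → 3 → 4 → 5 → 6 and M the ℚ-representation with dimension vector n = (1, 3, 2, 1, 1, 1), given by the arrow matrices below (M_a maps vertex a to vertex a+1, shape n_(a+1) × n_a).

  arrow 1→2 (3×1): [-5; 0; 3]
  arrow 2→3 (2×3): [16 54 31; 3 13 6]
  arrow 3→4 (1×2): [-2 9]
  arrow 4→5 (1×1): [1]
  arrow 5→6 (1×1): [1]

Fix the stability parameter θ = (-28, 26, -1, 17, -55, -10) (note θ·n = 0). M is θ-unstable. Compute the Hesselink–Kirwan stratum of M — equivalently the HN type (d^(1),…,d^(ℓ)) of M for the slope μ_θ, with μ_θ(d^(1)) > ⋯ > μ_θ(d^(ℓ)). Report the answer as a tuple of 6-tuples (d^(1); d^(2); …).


Interval decomposition of M: I[1,6], I[2,2], I[2,3].
HN type (ℓ=4): μ^(1)=26; μ^(2)=25/2; μ^(3)=-23/5; μ^(4)=-28

((0, 1, 0, 0, 0, 0); (0, 1, 1, 0, 0, 0); (0, 1, 1, 1, 1, 1); (1, 0, 0, 0, 0, 0))


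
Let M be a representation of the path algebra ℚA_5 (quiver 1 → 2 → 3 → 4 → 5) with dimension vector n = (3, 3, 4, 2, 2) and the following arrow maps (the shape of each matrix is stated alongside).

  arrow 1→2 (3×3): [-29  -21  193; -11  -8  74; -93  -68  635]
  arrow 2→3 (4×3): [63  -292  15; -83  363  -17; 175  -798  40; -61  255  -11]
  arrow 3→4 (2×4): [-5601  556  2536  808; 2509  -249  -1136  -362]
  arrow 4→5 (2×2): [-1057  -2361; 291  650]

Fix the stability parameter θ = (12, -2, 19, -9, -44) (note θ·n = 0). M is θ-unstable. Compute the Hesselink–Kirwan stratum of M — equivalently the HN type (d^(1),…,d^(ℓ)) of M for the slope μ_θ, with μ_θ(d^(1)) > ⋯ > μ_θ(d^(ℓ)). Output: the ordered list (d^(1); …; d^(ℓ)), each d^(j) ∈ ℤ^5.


Via rank(M_{q-1}∘⋯∘M_p): M ≅ I[1,3], I[1,5]^2, I[3,3].
μ_θ-semistable layers: μ^(1)=19; μ^(2)=5; μ^(3)=-24/5

((0, 0, 2, 0, 0); (1, 1, 0, 0, 0); (2, 2, 2, 2, 2))


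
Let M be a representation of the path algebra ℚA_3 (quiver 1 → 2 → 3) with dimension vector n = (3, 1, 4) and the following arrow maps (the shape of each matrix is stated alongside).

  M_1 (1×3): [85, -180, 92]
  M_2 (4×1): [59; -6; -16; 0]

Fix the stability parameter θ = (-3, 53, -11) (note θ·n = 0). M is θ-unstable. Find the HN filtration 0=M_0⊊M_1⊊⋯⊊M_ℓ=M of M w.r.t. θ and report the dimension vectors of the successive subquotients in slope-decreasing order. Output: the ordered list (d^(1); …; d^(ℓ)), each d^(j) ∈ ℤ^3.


Barcode: M ≅ I[1,1]^2, I[1,3], I[3,3]^3. HN layers by μ_θ (3 steps, strictly decreasing):
  μ^(1)=21; μ^(2)=-3; μ^(3)=-11

((0, 1, 1); (3, 0, 0); (0, 0, 3))


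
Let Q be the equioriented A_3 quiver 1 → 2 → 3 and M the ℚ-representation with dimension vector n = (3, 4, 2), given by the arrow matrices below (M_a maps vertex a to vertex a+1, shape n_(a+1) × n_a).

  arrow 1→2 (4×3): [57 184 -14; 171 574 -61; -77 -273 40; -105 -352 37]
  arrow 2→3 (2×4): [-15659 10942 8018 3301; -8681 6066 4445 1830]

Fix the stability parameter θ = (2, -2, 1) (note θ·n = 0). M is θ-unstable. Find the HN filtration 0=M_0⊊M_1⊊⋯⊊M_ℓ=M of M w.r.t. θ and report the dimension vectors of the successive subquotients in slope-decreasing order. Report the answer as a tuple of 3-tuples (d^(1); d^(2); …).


Interval decomposition of M: I[1,2], I[1,3]^2, I[2,2].
HN type (ℓ=3): μ^(1)=1; μ^(2)=0; μ^(3)=-2

((0, 0, 2); (3, 3, 0); (0, 1, 0))


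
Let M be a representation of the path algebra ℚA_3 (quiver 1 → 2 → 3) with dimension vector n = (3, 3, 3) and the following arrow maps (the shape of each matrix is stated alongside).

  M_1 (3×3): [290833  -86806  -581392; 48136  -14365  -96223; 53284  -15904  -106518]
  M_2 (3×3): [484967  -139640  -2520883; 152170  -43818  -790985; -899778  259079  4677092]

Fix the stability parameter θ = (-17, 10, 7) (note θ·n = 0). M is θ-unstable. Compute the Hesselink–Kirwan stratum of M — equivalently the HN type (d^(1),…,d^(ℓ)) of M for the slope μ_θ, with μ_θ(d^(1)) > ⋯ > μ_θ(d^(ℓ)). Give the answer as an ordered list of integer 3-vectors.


Interval decomposition of M: I[1,3]^3.
HN type (ℓ=2): μ^(1)=17/2; μ^(2)=-17

((0, 3, 3); (3, 0, 0))


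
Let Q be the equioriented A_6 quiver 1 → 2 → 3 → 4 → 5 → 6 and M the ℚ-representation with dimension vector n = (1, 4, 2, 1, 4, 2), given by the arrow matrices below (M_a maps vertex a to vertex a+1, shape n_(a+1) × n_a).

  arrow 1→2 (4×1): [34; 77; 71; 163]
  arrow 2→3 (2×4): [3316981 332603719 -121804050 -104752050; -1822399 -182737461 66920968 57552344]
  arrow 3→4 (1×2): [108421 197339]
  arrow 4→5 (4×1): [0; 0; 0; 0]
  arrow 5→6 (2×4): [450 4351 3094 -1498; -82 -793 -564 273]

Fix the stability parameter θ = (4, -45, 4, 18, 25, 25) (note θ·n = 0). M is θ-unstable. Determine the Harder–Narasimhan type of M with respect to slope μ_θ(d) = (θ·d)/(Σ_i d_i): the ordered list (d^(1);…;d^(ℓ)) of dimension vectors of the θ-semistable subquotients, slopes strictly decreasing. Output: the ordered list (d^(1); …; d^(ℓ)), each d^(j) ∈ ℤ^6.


Interval decomposition of M: I[1,3], I[2,2]^2, I[2,4], I[5,5]^2, I[5,6]^2.
HN type (ℓ=5): μ^(1)=25; μ^(2)=18; μ^(3)=4; μ^(4)=-41/2; μ^(5)=-45

((0, 0, 0, 0, 4, 2); (0, 0, 0, 1, 0, 0); (0, 0, 2, 0, 0, 0); (1, 1, 0, 0, 0, 0); (0, 3, 0, 0, 0, 0))


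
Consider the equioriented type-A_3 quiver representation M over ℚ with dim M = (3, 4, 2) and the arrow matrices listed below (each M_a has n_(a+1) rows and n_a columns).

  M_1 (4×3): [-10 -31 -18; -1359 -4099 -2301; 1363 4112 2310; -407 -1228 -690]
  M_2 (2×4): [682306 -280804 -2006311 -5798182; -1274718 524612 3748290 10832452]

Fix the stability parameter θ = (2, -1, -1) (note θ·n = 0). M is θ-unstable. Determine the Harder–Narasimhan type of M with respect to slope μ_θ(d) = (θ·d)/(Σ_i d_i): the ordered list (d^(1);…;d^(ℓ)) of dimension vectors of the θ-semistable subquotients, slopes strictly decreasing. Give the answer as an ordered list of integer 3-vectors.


Interval decomposition of M: I[1,2], I[1,3]^2, I[2,2].
HN type (ℓ=3): μ^(1)=1/2; μ^(2)=0; μ^(3)=-1

((1, 1, 0); (2, 2, 2); (0, 1, 0))


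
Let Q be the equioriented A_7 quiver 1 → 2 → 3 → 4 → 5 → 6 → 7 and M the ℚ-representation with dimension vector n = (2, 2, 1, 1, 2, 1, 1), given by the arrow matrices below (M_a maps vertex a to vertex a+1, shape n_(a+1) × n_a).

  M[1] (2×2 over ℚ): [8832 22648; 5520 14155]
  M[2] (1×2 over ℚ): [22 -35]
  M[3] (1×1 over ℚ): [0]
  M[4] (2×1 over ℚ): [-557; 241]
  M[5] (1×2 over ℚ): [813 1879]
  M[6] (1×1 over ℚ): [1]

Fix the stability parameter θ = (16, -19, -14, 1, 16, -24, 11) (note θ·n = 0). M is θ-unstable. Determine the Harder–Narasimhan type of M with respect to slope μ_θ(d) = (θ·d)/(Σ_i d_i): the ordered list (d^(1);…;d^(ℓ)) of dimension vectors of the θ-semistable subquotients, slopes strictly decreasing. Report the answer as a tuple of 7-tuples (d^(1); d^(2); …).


Barcode: M ≅ I[1,1], I[1,3], I[2,2], I[4,7], I[5,5]. HN layers by μ_θ (5 steps, strictly decreasing):
  μ^(1)=16; μ^(2)=11; μ^(3)=-7/3; μ^(4)=-17/3; μ^(5)=-19

((1, 0, 0, 0, 1, 0, 0); (0, 0, 0, 0, 0, 0, 1); (0, 0, 0, 1, 1, 1, 0); (1, 1, 1, 0, 0, 0, 0); (0, 1, 0, 0, 0, 0, 0))


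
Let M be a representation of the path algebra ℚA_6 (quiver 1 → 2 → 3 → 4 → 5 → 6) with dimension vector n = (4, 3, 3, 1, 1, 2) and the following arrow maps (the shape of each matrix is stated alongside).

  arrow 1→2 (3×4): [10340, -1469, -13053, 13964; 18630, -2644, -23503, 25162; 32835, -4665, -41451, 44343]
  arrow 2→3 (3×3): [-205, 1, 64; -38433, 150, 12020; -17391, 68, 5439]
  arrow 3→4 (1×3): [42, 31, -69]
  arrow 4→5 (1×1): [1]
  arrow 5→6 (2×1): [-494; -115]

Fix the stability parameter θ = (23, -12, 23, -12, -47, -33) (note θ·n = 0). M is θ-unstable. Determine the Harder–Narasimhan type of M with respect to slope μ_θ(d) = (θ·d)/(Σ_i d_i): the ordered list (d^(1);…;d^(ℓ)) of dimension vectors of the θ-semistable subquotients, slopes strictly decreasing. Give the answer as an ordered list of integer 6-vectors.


Interval decomposition of M: I[1,1], I[1,3]^2, I[1,6], I[6,6].
HN type (ℓ=4): μ^(1)=23; μ^(2)=11/2; μ^(3)=-29/3; μ^(4)=-33

((1, 0, 2, 0, 0, 0); (2, 2, 0, 0, 0, 0); (1, 1, 1, 1, 1, 1); (0, 0, 0, 0, 0, 1))


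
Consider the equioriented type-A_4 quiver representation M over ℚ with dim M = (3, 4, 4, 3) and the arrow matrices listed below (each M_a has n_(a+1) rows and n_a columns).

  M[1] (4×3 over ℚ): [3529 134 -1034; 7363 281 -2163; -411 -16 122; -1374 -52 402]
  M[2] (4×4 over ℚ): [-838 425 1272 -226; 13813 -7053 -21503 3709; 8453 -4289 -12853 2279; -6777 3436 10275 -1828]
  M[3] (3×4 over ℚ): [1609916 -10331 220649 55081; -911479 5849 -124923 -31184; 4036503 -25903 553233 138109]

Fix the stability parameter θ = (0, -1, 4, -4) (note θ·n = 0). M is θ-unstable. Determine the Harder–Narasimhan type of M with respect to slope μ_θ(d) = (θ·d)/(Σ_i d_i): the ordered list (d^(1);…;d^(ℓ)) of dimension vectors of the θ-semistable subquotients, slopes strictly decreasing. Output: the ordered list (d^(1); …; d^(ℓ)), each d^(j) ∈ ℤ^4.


Via rank(M_{q-1}∘⋯∘M_p): M ≅ I[1,4]^3, I[2,3].
μ_θ-semistable layers: μ^(1)=4; μ^(2)=0; μ^(3)=-1/2; μ^(4)=-1

((0, 0, 1, 0); (0, 0, 3, 3); (3, 3, 0, 0); (0, 1, 0, 0))
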